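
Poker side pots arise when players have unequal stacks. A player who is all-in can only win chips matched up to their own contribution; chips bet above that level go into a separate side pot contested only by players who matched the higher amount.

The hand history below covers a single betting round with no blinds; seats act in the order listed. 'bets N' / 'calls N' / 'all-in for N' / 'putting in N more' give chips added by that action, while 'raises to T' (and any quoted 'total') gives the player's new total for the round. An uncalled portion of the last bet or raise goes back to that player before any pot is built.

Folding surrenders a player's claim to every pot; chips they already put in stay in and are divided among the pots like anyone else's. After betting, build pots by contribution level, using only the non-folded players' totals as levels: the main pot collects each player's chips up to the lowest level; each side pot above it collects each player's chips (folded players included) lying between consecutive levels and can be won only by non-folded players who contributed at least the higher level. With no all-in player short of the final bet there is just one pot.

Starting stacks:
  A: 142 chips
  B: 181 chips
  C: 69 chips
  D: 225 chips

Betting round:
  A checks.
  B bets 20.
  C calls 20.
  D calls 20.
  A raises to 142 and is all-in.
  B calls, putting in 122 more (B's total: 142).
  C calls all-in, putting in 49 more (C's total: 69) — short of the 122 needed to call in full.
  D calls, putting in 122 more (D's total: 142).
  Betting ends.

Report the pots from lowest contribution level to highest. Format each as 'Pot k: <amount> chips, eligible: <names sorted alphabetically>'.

Pot 1: 276 chips, eligible: A, B, C, D
Pot 2: 219 chips, eligible: A, B, D

Derivation:
Contributions: A=142, B=142, C=69, D=142
Pot levels (distinct totals of non-folded players): 69, 142
Layer 1-69: 69 each from A, B, C, D = 69*4 = 276 chips; eligible A, B, C, D
Layer 70-142: 73 each from A, B, D = 73*3 = 219 chips; eligible A, B, D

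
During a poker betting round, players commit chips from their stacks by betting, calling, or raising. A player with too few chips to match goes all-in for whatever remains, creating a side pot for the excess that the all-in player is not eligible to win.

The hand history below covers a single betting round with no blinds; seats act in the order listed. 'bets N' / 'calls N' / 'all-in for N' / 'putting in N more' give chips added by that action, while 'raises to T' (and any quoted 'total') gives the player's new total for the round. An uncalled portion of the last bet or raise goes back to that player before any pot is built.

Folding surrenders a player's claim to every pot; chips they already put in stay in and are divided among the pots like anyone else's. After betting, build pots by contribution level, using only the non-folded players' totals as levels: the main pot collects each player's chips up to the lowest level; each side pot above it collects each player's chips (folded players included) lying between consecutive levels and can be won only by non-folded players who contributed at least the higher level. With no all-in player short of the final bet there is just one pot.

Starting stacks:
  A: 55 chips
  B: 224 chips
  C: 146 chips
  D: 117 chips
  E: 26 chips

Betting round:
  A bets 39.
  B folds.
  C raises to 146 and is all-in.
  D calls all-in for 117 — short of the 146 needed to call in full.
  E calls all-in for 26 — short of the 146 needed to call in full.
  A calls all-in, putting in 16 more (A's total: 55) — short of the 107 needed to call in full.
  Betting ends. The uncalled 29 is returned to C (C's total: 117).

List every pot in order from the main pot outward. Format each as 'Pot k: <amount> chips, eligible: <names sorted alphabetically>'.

Pot 1: 104 chips, eligible: A, C, D, E
Pot 2: 87 chips, eligible: A, C, D
Pot 3: 124 chips, eligible: C, D

Derivation:
Contributions (after 29 returned to C): A=55, C=117, D=117, E=26
Folded: B
Pot levels (distinct totals of non-folded players): 26, 55, 117
Layer 1-26: 26 each from A, C, D, E = 26*4 = 104 chips; eligible A, C, D, E
Layer 27-55: 29 each from A, C, D = 29*3 = 87 chips; eligible A, C, D
Layer 56-117: 62 each from C, D = 62*2 = 124 chips; eligible C, D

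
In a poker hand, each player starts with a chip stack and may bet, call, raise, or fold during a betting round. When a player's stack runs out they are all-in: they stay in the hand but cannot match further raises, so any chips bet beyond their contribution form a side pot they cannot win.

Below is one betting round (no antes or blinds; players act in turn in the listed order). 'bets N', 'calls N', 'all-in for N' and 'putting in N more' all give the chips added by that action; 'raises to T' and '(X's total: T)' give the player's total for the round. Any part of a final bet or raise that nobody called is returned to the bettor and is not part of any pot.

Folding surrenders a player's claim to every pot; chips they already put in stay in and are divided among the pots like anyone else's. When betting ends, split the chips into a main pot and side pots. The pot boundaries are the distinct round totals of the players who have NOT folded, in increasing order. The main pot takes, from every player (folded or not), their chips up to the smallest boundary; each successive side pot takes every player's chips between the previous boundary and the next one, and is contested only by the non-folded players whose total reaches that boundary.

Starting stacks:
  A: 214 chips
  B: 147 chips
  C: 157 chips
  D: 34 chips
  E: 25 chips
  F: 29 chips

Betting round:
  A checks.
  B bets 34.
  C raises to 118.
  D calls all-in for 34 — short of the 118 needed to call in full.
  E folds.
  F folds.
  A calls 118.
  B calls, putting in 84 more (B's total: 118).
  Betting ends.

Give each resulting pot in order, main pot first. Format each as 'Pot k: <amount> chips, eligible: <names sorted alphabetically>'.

Contributions: A=118, B=118, C=118, D=34
Folded: E, F
Pot levels (distinct totals of non-folded players): 34, 118
Layer 1-34: 34 each from A, B, C, D = 34*4 = 136 chips; eligible A, B, C, D
Layer 35-118: 84 each from A, B, C = 84*3 = 252 chips; eligible A, B, C

Pot 1: 136 chips, eligible: A, B, C, D
Pot 2: 252 chips, eligible: A, B, C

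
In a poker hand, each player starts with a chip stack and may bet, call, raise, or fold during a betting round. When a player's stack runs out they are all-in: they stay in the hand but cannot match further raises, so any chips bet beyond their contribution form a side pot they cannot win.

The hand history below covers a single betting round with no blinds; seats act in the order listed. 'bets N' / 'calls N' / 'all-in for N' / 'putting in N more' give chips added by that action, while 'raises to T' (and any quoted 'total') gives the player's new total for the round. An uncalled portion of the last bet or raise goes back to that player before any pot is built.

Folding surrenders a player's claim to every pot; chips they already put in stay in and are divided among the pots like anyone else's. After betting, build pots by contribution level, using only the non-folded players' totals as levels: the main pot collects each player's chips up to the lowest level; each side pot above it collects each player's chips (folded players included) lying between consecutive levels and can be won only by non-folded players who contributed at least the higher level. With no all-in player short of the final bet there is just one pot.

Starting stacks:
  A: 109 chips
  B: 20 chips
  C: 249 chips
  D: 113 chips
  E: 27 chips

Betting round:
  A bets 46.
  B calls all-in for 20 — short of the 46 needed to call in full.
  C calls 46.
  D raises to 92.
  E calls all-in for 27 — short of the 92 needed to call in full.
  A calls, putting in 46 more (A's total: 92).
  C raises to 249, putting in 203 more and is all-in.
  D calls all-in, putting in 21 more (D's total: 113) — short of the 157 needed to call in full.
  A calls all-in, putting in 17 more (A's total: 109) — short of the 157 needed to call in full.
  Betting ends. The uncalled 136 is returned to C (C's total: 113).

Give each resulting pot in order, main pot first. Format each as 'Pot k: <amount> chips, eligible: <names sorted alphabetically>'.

Pot 1: 100 chips, eligible: A, B, C, D, E
Pot 2: 28 chips, eligible: A, C, D, E
Pot 3: 246 chips, eligible: A, C, D
Pot 4: 8 chips, eligible: C, D

Derivation:
Contributions (after 136 returned to C): A=109, B=20, C=113, D=113, E=27
Pot levels (distinct totals of non-folded players): 20, 27, 109, 113
Layer 1-20: 20 each from A, B, C, D, E = 20*5 = 100 chips; eligible A, B, C, D, E
Layer 21-27: 7 each from A, C, D, E = 7*4 = 28 chips; eligible A, C, D, E
Layer 28-109: 82 each from A, C, D = 82*3 = 246 chips; eligible A, C, D
Layer 110-113: 4 each from C, D = 4*2 = 8 chips; eligible C, D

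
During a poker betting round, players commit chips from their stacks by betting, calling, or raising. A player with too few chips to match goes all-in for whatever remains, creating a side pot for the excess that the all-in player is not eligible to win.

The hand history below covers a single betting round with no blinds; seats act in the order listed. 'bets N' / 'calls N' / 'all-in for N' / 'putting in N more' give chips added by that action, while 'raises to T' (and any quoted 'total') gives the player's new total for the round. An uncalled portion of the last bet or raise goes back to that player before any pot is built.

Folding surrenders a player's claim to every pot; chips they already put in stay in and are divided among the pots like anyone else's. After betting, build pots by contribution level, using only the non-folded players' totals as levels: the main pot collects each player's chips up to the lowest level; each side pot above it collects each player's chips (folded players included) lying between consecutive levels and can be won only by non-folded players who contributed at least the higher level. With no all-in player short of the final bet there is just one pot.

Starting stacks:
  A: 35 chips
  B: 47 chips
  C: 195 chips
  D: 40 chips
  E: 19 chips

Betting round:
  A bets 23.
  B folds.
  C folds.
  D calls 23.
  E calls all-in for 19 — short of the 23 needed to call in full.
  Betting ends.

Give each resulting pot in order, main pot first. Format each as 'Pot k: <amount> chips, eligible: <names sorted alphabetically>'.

Contributions: A=23, D=23, E=19
Folded: B, C
Pot levels (distinct totals of non-folded players): 19, 23
Layer 1-19: 19 each from A, D, E = 19*3 = 57 chips; eligible A, D, E
Layer 20-23: 4 each from A, D = 4*2 = 8 chips; eligible A, D

Pot 1: 57 chips, eligible: A, D, E
Pot 2: 8 chips, eligible: A, D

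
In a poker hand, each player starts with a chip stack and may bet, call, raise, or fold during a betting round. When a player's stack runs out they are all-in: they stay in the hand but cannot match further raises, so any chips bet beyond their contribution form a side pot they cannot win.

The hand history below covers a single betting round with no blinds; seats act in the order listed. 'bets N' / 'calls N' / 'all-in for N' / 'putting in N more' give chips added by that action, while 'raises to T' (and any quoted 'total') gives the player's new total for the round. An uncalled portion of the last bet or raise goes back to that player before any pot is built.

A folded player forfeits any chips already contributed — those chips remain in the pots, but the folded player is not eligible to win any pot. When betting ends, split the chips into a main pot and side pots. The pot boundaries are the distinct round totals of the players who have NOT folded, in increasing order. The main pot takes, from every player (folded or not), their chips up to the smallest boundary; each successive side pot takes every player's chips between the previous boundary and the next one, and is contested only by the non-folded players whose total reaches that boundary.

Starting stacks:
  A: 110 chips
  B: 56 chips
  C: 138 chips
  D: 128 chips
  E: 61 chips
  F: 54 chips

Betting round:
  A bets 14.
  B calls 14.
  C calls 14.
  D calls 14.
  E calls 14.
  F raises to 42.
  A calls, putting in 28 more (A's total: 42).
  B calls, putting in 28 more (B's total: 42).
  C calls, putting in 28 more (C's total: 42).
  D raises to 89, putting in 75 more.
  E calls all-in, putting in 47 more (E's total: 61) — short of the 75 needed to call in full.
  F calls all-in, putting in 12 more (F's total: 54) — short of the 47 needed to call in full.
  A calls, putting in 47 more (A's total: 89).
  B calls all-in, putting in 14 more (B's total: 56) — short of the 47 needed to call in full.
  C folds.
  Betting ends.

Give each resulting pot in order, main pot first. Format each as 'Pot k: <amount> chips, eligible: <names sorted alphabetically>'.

Pot 1: 312 chips, eligible: A, B, D, E, F
Pot 2: 8 chips, eligible: A, B, D, E
Pot 3: 15 chips, eligible: A, D, E
Pot 4: 56 chips, eligible: A, D

Derivation:
Contributions: A=89, B=56, C=42, D=89, E=61, F=54
Folded: C
Pot levels (distinct totals of non-folded players): 54, 56, 61, 89
Layer 1-54: A 54 + B 54 + C 42 + D 54 + E 54 + F 54 = 312 chips; eligible A, B, D, E, F
Layer 55-56: 2 each from A, B, D, E = 2*4 = 8 chips; eligible A, B, D, E
Layer 57-61: 5 each from A, D, E = 5*3 = 15 chips; eligible A, D, E
Layer 62-89: 28 each from A, D = 28*2 = 56 chips; eligible A, D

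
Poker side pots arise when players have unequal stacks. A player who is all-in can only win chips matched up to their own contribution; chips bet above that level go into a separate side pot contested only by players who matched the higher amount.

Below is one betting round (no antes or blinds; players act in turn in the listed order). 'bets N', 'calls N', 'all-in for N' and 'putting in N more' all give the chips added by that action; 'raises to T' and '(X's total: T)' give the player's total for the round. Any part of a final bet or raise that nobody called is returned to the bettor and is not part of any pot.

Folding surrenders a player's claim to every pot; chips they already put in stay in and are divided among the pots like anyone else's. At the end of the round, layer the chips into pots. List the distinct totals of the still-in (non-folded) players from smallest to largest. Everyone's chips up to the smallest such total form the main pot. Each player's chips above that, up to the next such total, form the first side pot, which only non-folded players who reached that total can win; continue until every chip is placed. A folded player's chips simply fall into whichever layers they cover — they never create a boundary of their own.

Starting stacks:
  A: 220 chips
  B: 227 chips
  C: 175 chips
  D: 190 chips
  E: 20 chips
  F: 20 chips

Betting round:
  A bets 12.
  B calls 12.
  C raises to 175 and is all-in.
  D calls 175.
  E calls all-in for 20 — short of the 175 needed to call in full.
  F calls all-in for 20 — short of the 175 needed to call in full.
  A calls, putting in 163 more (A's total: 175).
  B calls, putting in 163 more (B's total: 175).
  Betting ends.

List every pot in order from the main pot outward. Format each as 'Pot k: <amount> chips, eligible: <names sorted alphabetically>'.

Contributions: A=175, B=175, C=175, D=175, E=20, F=20
Pot levels (distinct totals of non-folded players): 20, 175
Layer 1-20: 20 each from A, B, C, D, E, F = 20*6 = 120 chips; eligible A, B, C, D, E, F
Layer 21-175: 155 each from A, B, C, D = 155*4 = 620 chips; eligible A, B, C, D

Pot 1: 120 chips, eligible: A, B, C, D, E, F
Pot 2: 620 chips, eligible: A, B, C, D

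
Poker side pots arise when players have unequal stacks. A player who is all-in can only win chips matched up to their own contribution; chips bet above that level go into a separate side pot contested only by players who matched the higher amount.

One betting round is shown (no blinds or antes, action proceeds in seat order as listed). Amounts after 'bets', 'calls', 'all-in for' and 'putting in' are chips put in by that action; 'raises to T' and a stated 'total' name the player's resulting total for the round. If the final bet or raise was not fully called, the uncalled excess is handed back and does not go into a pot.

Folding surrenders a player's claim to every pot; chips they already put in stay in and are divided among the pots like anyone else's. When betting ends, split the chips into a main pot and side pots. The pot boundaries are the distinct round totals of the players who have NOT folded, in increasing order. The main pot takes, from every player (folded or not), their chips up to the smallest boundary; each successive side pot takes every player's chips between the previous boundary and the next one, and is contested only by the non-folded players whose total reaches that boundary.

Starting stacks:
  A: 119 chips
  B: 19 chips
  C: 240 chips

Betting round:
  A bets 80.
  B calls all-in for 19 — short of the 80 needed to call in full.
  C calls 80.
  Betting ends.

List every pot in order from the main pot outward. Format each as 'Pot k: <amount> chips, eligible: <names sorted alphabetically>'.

Contributions: A=80, B=19, C=80
Pot levels (distinct totals of non-folded players): 19, 80
Layer 1-19: 19 each from A, B, C = 19*3 = 57 chips; eligible A, B, C
Layer 20-80: 61 each from A, C = 61*2 = 122 chips; eligible A, C

Pot 1: 57 chips, eligible: A, B, C
Pot 2: 122 chips, eligible: A, C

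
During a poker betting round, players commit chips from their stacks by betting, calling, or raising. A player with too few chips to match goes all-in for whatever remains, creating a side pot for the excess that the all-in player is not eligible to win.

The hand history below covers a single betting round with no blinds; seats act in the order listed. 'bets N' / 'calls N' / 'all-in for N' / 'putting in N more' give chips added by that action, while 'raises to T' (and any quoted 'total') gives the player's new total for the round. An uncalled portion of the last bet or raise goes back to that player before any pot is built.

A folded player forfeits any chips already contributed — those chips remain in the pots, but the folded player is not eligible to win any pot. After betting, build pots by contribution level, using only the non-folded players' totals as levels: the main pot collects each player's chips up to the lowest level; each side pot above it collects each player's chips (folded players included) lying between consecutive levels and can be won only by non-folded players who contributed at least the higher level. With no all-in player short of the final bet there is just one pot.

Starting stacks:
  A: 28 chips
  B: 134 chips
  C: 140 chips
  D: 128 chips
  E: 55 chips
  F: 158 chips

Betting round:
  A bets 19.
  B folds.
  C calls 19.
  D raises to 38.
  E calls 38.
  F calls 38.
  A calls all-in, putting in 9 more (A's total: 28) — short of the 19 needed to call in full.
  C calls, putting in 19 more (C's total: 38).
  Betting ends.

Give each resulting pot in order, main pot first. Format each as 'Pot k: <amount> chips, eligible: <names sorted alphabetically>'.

Contributions: A=28, C=38, D=38, E=38, F=38
Folded: B
Pot levels (distinct totals of non-folded players): 28, 38
Layer 1-28: 28 each from A, C, D, E, F = 28*5 = 140 chips; eligible A, C, D, E, F
Layer 29-38: 10 each from C, D, E, F = 10*4 = 40 chips; eligible C, D, E, F

Pot 1: 140 chips, eligible: A, C, D, E, F
Pot 2: 40 chips, eligible: C, D, E, F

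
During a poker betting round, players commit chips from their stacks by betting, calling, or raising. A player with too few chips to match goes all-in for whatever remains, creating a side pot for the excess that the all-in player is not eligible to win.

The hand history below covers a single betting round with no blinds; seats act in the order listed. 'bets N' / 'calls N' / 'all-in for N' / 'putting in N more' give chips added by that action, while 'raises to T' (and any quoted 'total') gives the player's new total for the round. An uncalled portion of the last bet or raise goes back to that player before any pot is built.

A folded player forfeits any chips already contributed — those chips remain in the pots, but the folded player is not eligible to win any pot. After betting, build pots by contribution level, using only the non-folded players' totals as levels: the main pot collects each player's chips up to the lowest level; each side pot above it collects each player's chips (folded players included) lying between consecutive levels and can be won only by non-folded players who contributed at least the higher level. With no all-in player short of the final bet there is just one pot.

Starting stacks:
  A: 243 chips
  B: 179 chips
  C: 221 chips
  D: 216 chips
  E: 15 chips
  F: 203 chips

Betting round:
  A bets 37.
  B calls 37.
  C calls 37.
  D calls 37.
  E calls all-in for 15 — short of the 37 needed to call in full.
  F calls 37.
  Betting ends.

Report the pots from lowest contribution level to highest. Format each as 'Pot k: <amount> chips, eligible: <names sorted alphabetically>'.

Contributions: A=37, B=37, C=37, D=37, E=15, F=37
Pot levels (distinct totals of non-folded players): 15, 37
Layer 1-15: 15 each from A, B, C, D, E, F = 15*6 = 90 chips; eligible A, B, C, D, E, F
Layer 16-37: 22 each from A, B, C, D, F = 22*5 = 110 chips; eligible A, B, C, D, F

Pot 1: 90 chips, eligible: A, B, C, D, E, F
Pot 2: 110 chips, eligible: A, B, C, D, F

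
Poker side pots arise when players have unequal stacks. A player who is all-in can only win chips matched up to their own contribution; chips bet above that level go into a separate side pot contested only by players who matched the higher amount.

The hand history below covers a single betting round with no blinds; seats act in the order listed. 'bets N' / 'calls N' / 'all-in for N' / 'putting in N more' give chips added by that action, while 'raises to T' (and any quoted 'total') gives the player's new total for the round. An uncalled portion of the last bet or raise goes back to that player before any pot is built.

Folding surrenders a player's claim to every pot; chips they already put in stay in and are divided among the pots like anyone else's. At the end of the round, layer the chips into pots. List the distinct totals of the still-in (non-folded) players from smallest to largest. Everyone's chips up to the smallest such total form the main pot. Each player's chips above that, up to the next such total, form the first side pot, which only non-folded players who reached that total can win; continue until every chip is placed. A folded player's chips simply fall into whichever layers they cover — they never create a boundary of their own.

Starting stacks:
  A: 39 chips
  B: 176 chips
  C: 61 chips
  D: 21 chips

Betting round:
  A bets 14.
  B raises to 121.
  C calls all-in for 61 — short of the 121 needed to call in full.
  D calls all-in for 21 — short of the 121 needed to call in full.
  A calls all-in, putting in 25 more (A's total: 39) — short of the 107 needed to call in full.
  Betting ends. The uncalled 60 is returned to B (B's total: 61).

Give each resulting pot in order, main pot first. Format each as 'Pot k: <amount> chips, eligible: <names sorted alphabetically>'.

Pot 1: 84 chips, eligible: A, B, C, D
Pot 2: 54 chips, eligible: A, B, C
Pot 3: 44 chips, eligible: B, C

Derivation:
Contributions (after 60 returned to B): A=39, B=61, C=61, D=21
Pot levels (distinct totals of non-folded players): 21, 39, 61
Layer 1-21: 21 each from A, B, C, D = 21*4 = 84 chips; eligible A, B, C, D
Layer 22-39: 18 each from A, B, C = 18*3 = 54 chips; eligible A, B, C
Layer 40-61: 22 each from B, C = 22*2 = 44 chips; eligible B, C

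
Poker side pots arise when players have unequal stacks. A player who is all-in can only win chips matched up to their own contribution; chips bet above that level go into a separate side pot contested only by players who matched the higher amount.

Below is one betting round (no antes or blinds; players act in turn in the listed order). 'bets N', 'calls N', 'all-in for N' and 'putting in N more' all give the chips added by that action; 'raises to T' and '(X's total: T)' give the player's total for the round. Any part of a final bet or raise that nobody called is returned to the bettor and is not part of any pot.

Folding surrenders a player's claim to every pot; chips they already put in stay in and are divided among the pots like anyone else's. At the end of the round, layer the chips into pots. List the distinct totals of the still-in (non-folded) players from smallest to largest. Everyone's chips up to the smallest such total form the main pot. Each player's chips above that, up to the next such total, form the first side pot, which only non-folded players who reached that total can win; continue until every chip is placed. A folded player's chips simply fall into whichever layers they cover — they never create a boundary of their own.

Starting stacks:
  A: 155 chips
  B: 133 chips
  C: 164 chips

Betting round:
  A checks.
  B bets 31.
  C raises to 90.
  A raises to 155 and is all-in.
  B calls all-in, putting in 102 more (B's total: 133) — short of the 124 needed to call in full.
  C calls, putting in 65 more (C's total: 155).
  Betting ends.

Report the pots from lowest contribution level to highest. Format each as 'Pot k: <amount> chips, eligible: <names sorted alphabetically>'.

Pot 1: 399 chips, eligible: A, B, C
Pot 2: 44 chips, eligible: A, C

Derivation:
Contributions: A=155, B=133, C=155
Pot levels (distinct totals of non-folded players): 133, 155
Layer 1-133: 133 each from A, B, C = 133*3 = 399 chips; eligible A, B, C
Layer 134-155: 22 each from A, C = 22*2 = 44 chips; eligible A, C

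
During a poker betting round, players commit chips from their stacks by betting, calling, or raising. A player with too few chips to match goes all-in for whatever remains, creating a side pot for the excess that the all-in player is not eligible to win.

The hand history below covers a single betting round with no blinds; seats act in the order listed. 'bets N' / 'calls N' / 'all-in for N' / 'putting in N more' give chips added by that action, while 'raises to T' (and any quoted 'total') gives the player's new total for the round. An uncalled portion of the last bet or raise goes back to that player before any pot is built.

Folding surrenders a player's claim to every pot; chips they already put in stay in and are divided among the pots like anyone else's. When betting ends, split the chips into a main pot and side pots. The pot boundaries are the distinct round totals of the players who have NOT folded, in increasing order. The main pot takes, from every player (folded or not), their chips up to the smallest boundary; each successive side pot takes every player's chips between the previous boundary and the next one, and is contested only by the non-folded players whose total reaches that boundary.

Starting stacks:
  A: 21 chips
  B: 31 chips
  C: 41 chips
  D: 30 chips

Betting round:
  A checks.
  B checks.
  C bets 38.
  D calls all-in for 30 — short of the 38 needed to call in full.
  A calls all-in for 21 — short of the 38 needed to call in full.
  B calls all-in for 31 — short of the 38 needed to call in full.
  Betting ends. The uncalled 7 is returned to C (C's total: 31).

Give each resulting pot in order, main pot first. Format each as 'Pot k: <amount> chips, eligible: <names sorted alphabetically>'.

Contributions (after 7 returned to C): A=21, B=31, C=31, D=30
Pot levels (distinct totals of non-folded players): 21, 30, 31
Layer 1-21: 21 each from A, B, C, D = 21*4 = 84 chips; eligible A, B, C, D
Layer 22-30: 9 each from B, C, D = 9*3 = 27 chips; eligible B, C, D
Layer 31-31: 1 each from B, C = 1*2 = 2 chips; eligible B, C

Pot 1: 84 chips, eligible: A, B, C, D
Pot 2: 27 chips, eligible: B, C, D
Pot 3: 2 chips, eligible: B, C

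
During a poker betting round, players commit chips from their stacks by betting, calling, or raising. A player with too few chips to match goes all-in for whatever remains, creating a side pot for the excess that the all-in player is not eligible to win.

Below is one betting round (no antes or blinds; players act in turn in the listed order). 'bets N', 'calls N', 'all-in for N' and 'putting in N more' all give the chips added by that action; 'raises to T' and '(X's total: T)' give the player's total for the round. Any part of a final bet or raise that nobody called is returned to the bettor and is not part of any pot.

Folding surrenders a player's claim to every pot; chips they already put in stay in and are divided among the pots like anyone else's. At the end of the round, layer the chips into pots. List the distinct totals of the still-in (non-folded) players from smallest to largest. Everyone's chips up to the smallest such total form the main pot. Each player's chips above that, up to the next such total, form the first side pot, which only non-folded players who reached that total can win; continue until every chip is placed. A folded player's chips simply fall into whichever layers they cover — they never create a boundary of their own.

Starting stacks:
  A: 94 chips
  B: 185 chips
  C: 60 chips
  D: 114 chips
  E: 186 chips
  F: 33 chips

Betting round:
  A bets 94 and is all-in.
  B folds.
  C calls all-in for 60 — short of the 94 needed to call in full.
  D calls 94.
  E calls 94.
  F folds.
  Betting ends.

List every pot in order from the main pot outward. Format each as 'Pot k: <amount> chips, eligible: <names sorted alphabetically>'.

Pot 1: 240 chips, eligible: A, C, D, E
Pot 2: 102 chips, eligible: A, D, E

Derivation:
Contributions: A=94, C=60, D=94, E=94
Folded: B, F
Pot levels (distinct totals of non-folded players): 60, 94
Layer 1-60: 60 each from A, C, D, E = 60*4 = 240 chips; eligible A, C, D, E
Layer 61-94: 34 each from A, D, E = 34*3 = 102 chips; eligible A, D, E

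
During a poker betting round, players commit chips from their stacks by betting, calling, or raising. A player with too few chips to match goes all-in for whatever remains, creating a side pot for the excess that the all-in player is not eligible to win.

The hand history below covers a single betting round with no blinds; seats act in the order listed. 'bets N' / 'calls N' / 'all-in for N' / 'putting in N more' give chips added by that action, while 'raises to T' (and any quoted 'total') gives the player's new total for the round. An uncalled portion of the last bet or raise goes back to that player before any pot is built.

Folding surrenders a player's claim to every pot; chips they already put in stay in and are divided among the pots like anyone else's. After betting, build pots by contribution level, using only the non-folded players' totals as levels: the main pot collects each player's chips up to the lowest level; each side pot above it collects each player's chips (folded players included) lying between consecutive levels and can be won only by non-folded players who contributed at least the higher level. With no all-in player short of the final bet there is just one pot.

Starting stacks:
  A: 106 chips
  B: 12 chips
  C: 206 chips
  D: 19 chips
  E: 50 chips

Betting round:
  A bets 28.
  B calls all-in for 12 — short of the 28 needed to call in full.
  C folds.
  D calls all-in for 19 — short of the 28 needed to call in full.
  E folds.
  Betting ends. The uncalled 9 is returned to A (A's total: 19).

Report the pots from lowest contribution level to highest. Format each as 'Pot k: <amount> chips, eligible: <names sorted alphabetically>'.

Contributions (after 9 returned to A): A=19, B=12, D=19
Folded: C, E
Pot levels (distinct totals of non-folded players): 12, 19
Layer 1-12: 12 each from A, B, D = 12*3 = 36 chips; eligible A, B, D
Layer 13-19: 7 each from A, D = 7*2 = 14 chips; eligible A, D

Pot 1: 36 chips, eligible: A, B, D
Pot 2: 14 chips, eligible: A, D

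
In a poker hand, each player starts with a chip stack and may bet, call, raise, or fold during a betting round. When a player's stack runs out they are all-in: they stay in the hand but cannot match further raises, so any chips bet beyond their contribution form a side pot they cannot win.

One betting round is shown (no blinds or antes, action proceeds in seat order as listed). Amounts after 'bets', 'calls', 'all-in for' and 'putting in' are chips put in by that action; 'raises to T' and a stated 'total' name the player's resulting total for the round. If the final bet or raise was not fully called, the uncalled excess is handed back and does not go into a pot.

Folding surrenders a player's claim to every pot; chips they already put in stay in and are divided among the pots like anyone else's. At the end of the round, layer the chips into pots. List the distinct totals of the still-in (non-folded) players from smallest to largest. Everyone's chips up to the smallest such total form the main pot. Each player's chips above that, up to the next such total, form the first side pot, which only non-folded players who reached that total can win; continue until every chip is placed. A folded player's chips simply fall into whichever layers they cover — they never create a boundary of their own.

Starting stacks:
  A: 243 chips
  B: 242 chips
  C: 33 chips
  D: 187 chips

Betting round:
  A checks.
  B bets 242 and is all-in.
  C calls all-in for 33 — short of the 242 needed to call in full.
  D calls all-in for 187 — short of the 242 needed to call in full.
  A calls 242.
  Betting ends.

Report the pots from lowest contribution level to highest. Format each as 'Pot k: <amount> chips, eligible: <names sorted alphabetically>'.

Contributions: A=242, B=242, C=33, D=187
Pot levels (distinct totals of non-folded players): 33, 187, 242
Layer 1-33: 33 each from A, B, C, D = 33*4 = 132 chips; eligible A, B, C, D
Layer 34-187: 154 each from A, B, D = 154*3 = 462 chips; eligible A, B, D
Layer 188-242: 55 each from A, B = 55*2 = 110 chips; eligible A, B

Pot 1: 132 chips, eligible: A, B, C, D
Pot 2: 462 chips, eligible: A, B, D
Pot 3: 110 chips, eligible: A, B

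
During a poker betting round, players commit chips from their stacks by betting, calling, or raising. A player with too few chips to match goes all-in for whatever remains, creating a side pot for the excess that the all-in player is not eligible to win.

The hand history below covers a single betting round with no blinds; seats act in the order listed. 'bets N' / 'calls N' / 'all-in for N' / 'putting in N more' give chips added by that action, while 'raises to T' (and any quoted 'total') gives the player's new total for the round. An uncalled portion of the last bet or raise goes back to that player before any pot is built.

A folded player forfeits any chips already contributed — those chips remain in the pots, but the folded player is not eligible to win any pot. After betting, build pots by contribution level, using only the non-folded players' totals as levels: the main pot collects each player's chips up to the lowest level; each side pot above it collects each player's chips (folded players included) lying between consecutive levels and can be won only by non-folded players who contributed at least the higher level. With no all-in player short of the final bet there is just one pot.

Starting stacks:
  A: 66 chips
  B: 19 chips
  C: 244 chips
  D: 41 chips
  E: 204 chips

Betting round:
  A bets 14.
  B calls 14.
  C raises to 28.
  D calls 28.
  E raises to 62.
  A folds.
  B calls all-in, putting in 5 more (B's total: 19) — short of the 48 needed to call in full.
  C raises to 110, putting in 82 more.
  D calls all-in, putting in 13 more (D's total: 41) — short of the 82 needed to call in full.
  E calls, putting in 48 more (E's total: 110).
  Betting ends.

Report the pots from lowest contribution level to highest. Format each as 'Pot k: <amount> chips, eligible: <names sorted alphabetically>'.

Contributions: A=14, B=19, C=110, D=41, E=110
Folded: A
Pot levels (distinct totals of non-folded players): 19, 41, 110
Layer 1-19: A 14 + B 19 + C 19 + D 19 + E 19 = 90 chips; eligible B, C, D, E
Layer 20-41: 22 each from C, D, E = 22*3 = 66 chips; eligible C, D, E
Layer 42-110: 69 each from C, E = 69*2 = 138 chips; eligible C, E

Pot 1: 90 chips, eligible: B, C, D, E
Pot 2: 66 chips, eligible: C, D, E
Pot 3: 138 chips, eligible: C, E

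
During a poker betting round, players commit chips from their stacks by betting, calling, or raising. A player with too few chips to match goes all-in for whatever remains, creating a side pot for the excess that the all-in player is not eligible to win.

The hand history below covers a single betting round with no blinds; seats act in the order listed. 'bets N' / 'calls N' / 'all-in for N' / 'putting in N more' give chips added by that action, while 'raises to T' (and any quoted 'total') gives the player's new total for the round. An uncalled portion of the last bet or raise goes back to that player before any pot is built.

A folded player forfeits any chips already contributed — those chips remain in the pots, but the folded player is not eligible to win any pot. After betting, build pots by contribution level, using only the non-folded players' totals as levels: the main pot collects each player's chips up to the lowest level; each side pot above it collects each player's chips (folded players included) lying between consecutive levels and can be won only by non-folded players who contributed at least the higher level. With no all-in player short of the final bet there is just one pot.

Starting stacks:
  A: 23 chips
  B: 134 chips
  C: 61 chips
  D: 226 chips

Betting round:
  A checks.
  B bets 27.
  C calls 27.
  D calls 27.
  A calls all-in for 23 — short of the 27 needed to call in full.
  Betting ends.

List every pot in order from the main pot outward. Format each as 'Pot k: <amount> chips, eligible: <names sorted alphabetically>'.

Pot 1: 92 chips, eligible: A, B, C, D
Pot 2: 12 chips, eligible: B, C, D

Derivation:
Contributions: A=23, B=27, C=27, D=27
Pot levels (distinct totals of non-folded players): 23, 27
Layer 1-23: 23 each from A, B, C, D = 23*4 = 92 chips; eligible A, B, C, D
Layer 24-27: 4 each from B, C, D = 4*3 = 12 chips; eligible B, C, D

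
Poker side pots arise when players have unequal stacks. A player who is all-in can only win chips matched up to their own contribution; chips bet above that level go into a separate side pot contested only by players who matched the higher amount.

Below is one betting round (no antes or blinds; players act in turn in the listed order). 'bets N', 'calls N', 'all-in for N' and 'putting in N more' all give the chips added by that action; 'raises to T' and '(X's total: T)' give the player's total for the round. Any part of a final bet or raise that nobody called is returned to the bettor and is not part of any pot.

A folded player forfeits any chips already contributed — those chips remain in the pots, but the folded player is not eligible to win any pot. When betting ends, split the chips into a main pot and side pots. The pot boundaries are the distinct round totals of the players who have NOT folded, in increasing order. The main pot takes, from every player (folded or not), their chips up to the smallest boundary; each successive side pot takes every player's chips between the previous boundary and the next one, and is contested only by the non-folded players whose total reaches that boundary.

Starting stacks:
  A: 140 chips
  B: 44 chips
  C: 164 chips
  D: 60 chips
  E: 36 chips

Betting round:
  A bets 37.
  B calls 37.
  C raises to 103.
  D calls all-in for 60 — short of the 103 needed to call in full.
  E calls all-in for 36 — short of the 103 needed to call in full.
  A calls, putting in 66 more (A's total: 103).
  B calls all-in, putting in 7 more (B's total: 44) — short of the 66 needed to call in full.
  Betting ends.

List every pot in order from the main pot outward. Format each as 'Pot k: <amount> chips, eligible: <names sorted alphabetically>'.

Contributions: A=103, B=44, C=103, D=60, E=36
Pot levels (distinct totals of non-folded players): 36, 44, 60, 103
Layer 1-36: 36 each from A, B, C, D, E = 36*5 = 180 chips; eligible A, B, C, D, E
Layer 37-44: 8 each from A, B, C, D = 8*4 = 32 chips; eligible A, B, C, D
Layer 45-60: 16 each from A, C, D = 16*3 = 48 chips; eligible A, C, D
Layer 61-103: 43 each from A, C = 43*2 = 86 chips; eligible A, C

Pot 1: 180 chips, eligible: A, B, C, D, E
Pot 2: 32 chips, eligible: A, B, C, D
Pot 3: 48 chips, eligible: A, C, D
Pot 4: 86 chips, eligible: A, C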